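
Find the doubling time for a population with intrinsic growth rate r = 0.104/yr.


td = ln(2) / 0.104 = 0.693147 / 0.104 = 6.66488 ≈ 6.7 years

6.7 years


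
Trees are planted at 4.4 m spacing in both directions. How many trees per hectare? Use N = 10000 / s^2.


N = 10000 / 4.4^2 = 10000 / 19.36 = 516.529 ≈ 517 trees/ha

517 trees/ha


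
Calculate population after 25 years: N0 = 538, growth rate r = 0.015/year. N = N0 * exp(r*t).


r*t = 0.015 * 25 = 0.375
exp(0.375) = 1.45499
N = 538 * 1.45499 = 782.785 ≈ 783

783


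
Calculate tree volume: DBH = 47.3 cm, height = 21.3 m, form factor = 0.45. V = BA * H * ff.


(D/200)^2 = (47.3/200)^2 = 0.2365^2 = 0.05593225
BA = 3.141593 * 0.05593225 = 0.175716 m^2
V = 0.175716 * 21.3 * 0.45 = 1.68424 ≈ 1.684 m^3

1.684 m^3


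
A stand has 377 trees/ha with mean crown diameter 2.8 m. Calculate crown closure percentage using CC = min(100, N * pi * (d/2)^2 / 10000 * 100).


(d/2)^2 = (2.8/2)^2 = 1.4^2 = 1.96
Crown area = 3.141593 * 1.96 = 6.15752 m^2
N * area / 10000 * 100 = 377 * 6.15752 / 10000 * 100 = 23.2139
CC = min(100, 23.2139) = 23.2139 ≈ 23.2%

23.2%


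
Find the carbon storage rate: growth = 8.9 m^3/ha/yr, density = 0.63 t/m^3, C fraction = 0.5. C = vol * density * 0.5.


C = 8.9 * 0.63 * 0.5 = 2.8035 ≈ 2.80 t C/ha/yr

2.80 t C/ha/yr


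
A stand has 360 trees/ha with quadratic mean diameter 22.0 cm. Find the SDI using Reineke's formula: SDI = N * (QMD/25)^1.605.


QMD/25 = 22.0/25 = 0.88
(0.88)^1.605 = exp(1.605 * ln(0.88)) = exp(1.605 * (-0.127833)) = exp(-0.205172) = 0.814507
SDI = 360 * 0.814507 = 293.223 ≈ 293

293


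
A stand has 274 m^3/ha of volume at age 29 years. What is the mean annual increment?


MAI = 274 / 29 = 9.4483 ≈ 9.45 m^3/ha/yr

9.45 m^3/ha/yr


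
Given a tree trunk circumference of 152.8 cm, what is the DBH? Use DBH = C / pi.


DBH = C / pi = 152.8 / 3.141593 = 48.6377 ≈ 48.64 cm

48.64 cm


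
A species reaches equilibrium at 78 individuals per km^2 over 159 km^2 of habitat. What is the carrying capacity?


K = 78 * 159 = 12402 individuals

12402 individuals


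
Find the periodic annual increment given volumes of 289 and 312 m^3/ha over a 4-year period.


PAI = (V2 - V1) / period = (312 - 289) / 4 = 23 / 4 = 5.75 m^3/ha/yr

5.75 m^3/ha/yr


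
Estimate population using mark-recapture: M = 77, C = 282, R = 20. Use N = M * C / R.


N = M * C / R = 77 * 282 / 20 = 21714 / 20 = 1085.70 ≈ 1086

1086 individuals


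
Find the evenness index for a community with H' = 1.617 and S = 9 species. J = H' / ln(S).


ln(9) = 2.19722
J = H' / ln(S) = 1.617 / 2.19722 = 0.735930 ≈ 0.7359

0.7359


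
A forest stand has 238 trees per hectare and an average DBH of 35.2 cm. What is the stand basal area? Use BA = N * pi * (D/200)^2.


(D/200)^2 = (35.2/200)^2 = 0.176^2 = 0.030976
Individual BA = 3.141593 * 0.030976 = 0.0973140 m^2
Stand BA = 238 * 0.0973140 = 23.1607 ≈ 23.16 m^2/ha

23.16 m^2/ha


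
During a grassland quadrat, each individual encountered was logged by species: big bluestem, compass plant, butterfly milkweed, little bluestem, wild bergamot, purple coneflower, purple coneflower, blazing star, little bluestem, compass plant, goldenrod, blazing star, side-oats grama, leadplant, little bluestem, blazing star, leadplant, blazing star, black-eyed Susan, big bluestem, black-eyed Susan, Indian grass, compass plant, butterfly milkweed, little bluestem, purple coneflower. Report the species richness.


Total individuals logged = 26
Distinct species (count of individuals): big bluestem (2), compass plant (3), butterfly milkweed (2), little bluestem (4), wild bergamot (1), purple coneflower (3), blazing star (4), goldenrod (1), side-oats grama (1), leadplant (2), black-eyed Susan (2), Indian grass (1)
Species richness = number of distinct species = 12

12


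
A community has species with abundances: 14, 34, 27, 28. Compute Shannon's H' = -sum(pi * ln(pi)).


Total N = 14 + 34 + 27 + 28 = 103
Per-species terms:
  p = 14/103 = 0.135922; ln(p) = -1.995674; p*ln(p) = 0.135922 * (-1.995674) = -0.271256
  p = 34/103 = 0.330097; ln(p) = -1.108369; p*ln(p) = 0.330097 * (-1.108369) = -0.365869
  p = 27/103 = 0.262136; ln(p) = -1.338892; p*ln(p) = 0.262136 * (-1.338892) = -0.350972
  p = 28/103 = 0.271845; ln(p) = -1.302523; p*ln(p) = 0.271845 * (-1.302523) = -0.354084
sum(p*ln(p)) = (-0.271256) + (-0.365869) + (-0.350972) + (-0.354084) = -1.342181
H' = -(-1.342181) = 1.342181 ≈ 1.3422

1.3422


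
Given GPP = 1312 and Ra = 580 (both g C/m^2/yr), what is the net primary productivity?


NPP = GPP - Ra = 1312 - 580 = 732 g C/m^2/yr

732 g C/m^2/yr


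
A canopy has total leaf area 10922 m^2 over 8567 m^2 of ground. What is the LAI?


LAI = 10922 / 8567 = 1.2749 ≈ 1.27

1.27


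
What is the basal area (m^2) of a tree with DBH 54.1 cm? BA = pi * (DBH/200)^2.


D/200 = 54.1/200 = 0.2705 m
(D/200)^2 = 0.2705^2 = 0.07317025
BA = 3.141593 * 0.07317025 = 0.229871 ≈ 0.2299 m^2

0.2299 m^2


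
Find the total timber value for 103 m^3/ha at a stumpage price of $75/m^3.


Value = 103 * 75 = $7725/ha

$7725/ha


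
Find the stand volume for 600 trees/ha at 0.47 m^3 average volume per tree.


V_stand = 600 * 0.47 = 282.0 m^3/ha

282.0 m^3/ha


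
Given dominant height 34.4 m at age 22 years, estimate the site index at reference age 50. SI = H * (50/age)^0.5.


50/22 = 2.27273
(2.27273)^0.5 = 1.50756
SI = 34.4 * 1.50756 = 51.8601 ≈ 51.9 m

51.9 m


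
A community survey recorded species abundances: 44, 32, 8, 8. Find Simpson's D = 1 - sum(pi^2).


Total N = 44 + 32 + 8 + 8 = 92
Per-species terms:
  p = 44/92 = 0.478261; p^2 = 0.478261^2 = 0.228734
  p = 32/92 = 0.347826; p^2 = 0.347826^2 = 0.120983
  p = 8/92 = 0.086957; p^2 = 0.086957^2 = 0.007562
  p = 8/92 = 0.086957; p^2 = 0.086957^2 = 0.007562
sum(p^2) = 0.228734 + 0.120983 + 0.007562 + 0.007562 = 0.364841
D = 1 - 0.364841 = 0.635159 ≈ 0.6352

0.6352


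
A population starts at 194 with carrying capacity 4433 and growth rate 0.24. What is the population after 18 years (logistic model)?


(K - N0)/N0 = (4433 - 194)/194 = 4239/194 = 21.8505
r*t = 0.24 * 18 = 4.32; exp(-4.32) = 0.0132999
21.8505 * 0.0132999 = 0.290609
1 + 0.290609 = 1.29061
N = 4433 / 1.29061 = 3434.81 ≈ 3435

3435


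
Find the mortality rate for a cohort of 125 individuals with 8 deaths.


Mortality rate = 8 / 125 = 0.0640

0.0640


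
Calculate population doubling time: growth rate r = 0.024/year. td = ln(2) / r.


td = ln(2) / 0.024 = 0.693147 / 0.024 = 28.8811 ≈ 28.9 years

28.9 years


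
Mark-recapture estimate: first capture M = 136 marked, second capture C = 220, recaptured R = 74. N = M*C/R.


N = M * C / R = 136 * 220 / 74 = 29920 / 74 = 404.32 ≈ 404

404 individuals


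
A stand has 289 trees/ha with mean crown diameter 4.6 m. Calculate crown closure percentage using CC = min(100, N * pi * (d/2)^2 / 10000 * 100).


(d/2)^2 = (4.6/2)^2 = 2.3^2 = 5.29
Crown area = 3.141593 * 5.29 = 16.6190 m^2
N * area / 10000 * 100 = 289 * 16.6190 / 10000 * 100 = 48.0289
CC = min(100, 48.0289) = 48.0289 ≈ 48.0%

48.0%


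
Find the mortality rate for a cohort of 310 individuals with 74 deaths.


Mortality rate = 74 / 310 = 0.238710 ≈ 0.2387

0.2387


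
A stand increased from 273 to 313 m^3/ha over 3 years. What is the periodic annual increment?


PAI = (V2 - V1) / period = (313 - 273) / 3 = 40 / 3 = 13.3333 ≈ 13.33 m^3/ha/yr

13.33 m^3/ha/yr


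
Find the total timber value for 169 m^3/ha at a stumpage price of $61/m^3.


Value = 169 * 61 = $10309/ha

$10309/ha


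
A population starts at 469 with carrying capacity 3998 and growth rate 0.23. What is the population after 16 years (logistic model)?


(K - N0)/N0 = (3998 - 469)/469 = 3529/469 = 7.52452
r*t = 0.23 * 16 = 3.68; exp(-3.68) = 0.0252230
7.52452 * 0.0252230 = 0.189791
1 + 0.189791 = 1.18979
N = 3998 / 1.18979 = 3360.26 ≈ 3360

3360


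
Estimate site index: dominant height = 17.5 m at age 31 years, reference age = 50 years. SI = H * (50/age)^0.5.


50/31 = 1.61290
(1.61290)^0.5 = 1.27000
SI = 17.5 * 1.27000 = 22.2250 ≈ 22.2 m

22.2 m


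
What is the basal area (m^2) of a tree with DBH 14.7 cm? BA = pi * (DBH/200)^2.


D/200 = 14.7/200 = 0.0735 m
(D/200)^2 = 0.0735^2 = 0.00540225
BA = 3.141593 * 0.00540225 = 0.0169717 ≈ 0.0170 m^2

0.0170 m^2


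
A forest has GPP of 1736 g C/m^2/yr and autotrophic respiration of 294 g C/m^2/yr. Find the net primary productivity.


NPP = GPP - Ra = 1736 - 294 = 1442 g C/m^2/yr

1442 g C/m^2/yr


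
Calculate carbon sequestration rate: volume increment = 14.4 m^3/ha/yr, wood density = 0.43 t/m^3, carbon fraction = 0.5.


C = 14.4 * 0.43 * 0.5 = 3.096 ≈ 3.10 t C/ha/yr

3.10 t C/ha/yr


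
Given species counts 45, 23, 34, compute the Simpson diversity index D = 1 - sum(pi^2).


Total N = 45 + 23 + 34 = 102
Per-species terms:
  p = 45/102 = 0.441176; p^2 = 0.441176^2 = 0.194636
  p = 23/102 = 0.225490; p^2 = 0.225490^2 = 0.050846
  p = 34/102 = 0.333333; p^2 = 0.333333^2 = 0.111111
sum(p^2) = 0.194636 + 0.050846 + 0.111111 = 0.356593
D = 1 - 0.356593 = 0.643407 ≈ 0.6434

0.6434


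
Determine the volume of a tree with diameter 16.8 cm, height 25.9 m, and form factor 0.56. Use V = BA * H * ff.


(D/200)^2 = (16.8/200)^2 = 0.084^2 = 0.007056
BA = 3.141593 * 0.007056 = 0.0221671 m^2
V = 0.0221671 * 25.9 * 0.56 = 0.321512 ≈ 0.322 m^3

0.322 m^3


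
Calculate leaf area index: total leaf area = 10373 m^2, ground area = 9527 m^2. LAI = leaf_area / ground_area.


LAI = 10373 / 9527 = 1.0888 ≈ 1.09

1.09


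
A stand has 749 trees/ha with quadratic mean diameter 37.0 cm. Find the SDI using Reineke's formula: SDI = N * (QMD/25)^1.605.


QMD/25 = 37.0/25 = 1.48
(1.48)^1.605 = exp(1.605 * ln(1.48)) = exp(1.605 * 0.392042) = exp(0.629227) = 1.87616
SDI = 749 * 1.87616 = 1405.24 ≈ 1405

1405


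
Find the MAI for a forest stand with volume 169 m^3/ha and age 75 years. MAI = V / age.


MAI = 169 / 75 = 2.2533 ≈ 2.25 m^3/ha/yr

2.25 m^3/ha/yr


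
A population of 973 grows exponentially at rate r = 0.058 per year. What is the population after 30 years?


r*t = 0.058 * 30 = 1.74
exp(1.74) = 5.69734
N = 973 * 5.69734 = 5543.51 ≈ 5544

5544


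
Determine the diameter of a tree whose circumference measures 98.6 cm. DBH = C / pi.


DBH = C / pi = 98.6 / 3.141593 = 31.3854 ≈ 31.39 cm

31.39 cm


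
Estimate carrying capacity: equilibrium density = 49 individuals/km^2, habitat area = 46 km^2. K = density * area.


K = 49 * 46 = 2254 individuals

2254 individuals


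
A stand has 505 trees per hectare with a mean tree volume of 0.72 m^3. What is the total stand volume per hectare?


V_stand = 505 * 0.72 = 363.6 m^3/ha

363.6 m^3/ha


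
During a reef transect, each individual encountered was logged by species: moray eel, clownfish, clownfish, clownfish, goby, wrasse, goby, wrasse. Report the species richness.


Total individuals logged = 8
Distinct species (count of individuals): moray eel (1), clownfish (3), goby (2), wrasse (2)
Species richness = number of distinct species = 4

4


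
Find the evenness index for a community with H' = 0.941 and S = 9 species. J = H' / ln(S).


ln(9) = 2.19722
J = H' / ln(S) = 0.941 / 2.19722 = 0.428268 ≈ 0.4283

0.4283


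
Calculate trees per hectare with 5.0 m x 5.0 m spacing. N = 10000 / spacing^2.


N = 10000 / 5.0^2 = 10000 / 25 = 400.000 ≈ 400 trees/ha

400 trees/ha


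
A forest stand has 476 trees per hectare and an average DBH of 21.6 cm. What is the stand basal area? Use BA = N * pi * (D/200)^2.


(D/200)^2 = (21.6/200)^2 = 0.108^2 = 0.011664
Individual BA = 3.141593 * 0.011664 = 0.0366435 m^2
Stand BA = 476 * 0.0366435 = 17.4423 ≈ 17.44 m^2/ha

17.44 m^2/ha


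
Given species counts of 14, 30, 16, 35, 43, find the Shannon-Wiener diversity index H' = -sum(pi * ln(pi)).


Total N = 14 + 30 + 16 + 35 + 43 = 138
Per-species terms:
  p = 14/138 = 0.101449; ln(p) = -2.288199; p*ln(p) = 0.101449 * (-2.288199) = -0.232136
  p = 30/138 = 0.217391; ln(p) = -1.526058; p*ln(p) = 0.217391 * (-1.526058) = -0.331751
  p = 16/138 = 0.115942; ln(p) = -2.154665; p*ln(p) = 0.115942 * (-2.154665) = -0.249816
  p = 35/138 = 0.253623; ln(p) = -1.371906; p*ln(p) = 0.253623 * (-1.371906) = -0.347947
  p = 43/138 = 0.311594; ln(p) = -1.166054; p*ln(p) = 0.311594 * (-1.166054) = -0.363335
sum(p*ln(p)) = (-0.232136) + (-0.331751) + (-0.249816) + (-0.347947) + (-0.363335) = -1.524985
H' = -(-1.524985) = 1.524985 ≈ 1.5250

1.5250


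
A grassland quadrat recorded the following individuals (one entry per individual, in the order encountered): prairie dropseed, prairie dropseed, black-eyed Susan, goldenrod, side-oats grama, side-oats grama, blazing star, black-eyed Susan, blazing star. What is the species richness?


Total individuals logged = 9
Distinct species (count of individuals): prairie dropseed (2), black-eyed Susan (2), goldenrod (1), side-oats grama (2), blazing star (2)
Species richness = number of distinct species = 5

5


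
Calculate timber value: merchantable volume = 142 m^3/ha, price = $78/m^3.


Value = 142 * 78 = $11076/ha

$11076/ha


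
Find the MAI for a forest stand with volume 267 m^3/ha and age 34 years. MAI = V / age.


MAI = 267 / 34 = 7.8529 ≈ 7.85 m^3/ha/yr

7.85 m^3/ha/yr


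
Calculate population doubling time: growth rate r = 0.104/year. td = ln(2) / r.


td = ln(2) / 0.104 = 0.693147 / 0.104 = 6.66488 ≈ 6.7 years

6.7 years


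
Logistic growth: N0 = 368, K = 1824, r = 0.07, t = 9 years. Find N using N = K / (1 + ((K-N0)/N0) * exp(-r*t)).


(K - N0)/N0 = (1824 - 368)/368 = 1456/368 = 3.95652
r*t = 0.07 * 9 = 0.63; exp(-0.63) = 0.532592
3.95652 * 0.532592 = 2.10721
1 + 2.10721 = 3.10721
N = 1824 / 3.10721 = 587.022 ≈ 587

587


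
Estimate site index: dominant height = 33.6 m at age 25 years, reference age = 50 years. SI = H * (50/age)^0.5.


50/25 = 2.00000
(2.00000)^0.5 = 1.41421
SI = 33.6 * 1.41421 = 47.5175 ≈ 47.5 m

47.5 m


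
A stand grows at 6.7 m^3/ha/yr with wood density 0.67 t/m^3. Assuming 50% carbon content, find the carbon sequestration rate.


C = 6.7 * 0.67 * 0.5 = 2.2445 ≈ 2.24 t C/ha/yr

2.24 t C/ha/yr


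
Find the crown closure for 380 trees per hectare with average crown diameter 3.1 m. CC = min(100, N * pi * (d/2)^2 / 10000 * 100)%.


(d/2)^2 = (3.1/2)^2 = 1.55^2 = 2.4025
Crown area = 3.141593 * 2.4025 = 7.54768 m^2
N * area / 10000 * 100 = 380 * 7.54768 / 10000 * 100 = 28.6812
CC = min(100, 28.6812) = 28.6812 ≈ 28.7%

28.7%


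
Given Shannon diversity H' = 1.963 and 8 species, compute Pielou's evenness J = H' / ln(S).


ln(8) = 2.07944
J = H' / ln(S) = 1.963 / 2.07944 = 0.944004 ≈ 0.9440

0.9440


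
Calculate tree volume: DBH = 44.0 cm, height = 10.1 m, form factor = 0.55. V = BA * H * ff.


(D/200)^2 = (44.0/200)^2 = 0.22^2 = 0.0484
BA = 3.141593 * 0.0484 = 0.152053 m^2
V = 0.152053 * 10.1 * 0.55 = 0.844654 ≈ 0.845 m^3

0.845 m^3


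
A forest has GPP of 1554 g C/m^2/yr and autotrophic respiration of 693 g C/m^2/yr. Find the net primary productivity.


NPP = GPP - Ra = 1554 - 693 = 861 g C/m^2/yr

861 g C/m^2/yr


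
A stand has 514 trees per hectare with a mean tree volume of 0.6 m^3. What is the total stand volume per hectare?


V_stand = 514 * 0.6 = 308.4 m^3/ha

308.4 m^3/ha


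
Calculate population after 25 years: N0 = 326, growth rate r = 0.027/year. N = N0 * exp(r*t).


r*t = 0.027 * 25 = 0.675
exp(0.675) = 1.96403
N = 326 * 1.96403 = 640.274 ≈ 640

640


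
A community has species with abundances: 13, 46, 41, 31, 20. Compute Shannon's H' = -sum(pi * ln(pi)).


Total N = 13 + 46 + 41 + 31 + 20 = 151
Per-species terms:
  p = 13/151 = 0.086093; ln(p) = -2.452327; p*ln(p) = 0.086093 * (-2.452327) = -0.211128
  p = 46/151 = 0.304636; ln(p) = -1.188638; p*ln(p) = 0.304636 * (-1.188638) = -0.362102
  p = 41/151 = 0.271523; ln(p) = -1.303708; p*ln(p) = 0.271523 * (-1.303708) = -0.353987
  p = 31/151 = 0.205298; ln(p) = -1.583293; p*ln(p) = 0.205298 * (-1.583293) = -0.325047
  p = 20/151 = 0.132450; ln(p) = -2.021550; p*ln(p) = 0.132450 * (-2.021550) = -0.267754
sum(p*ln(p)) = (-0.211128) + (-0.362102) + (-0.353987) + (-0.325047) + (-0.267754) = -1.520018
H' = -(-1.520018) = 1.520018 ≈ 1.5200

1.5200


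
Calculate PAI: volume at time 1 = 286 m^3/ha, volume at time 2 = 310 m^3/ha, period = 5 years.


PAI = (V2 - V1) / period = (310 - 286) / 5 = 24 / 5 = 4.80 m^3/ha/yr

4.80 m^3/ha/yr


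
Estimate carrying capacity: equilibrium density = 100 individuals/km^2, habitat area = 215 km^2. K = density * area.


K = 100 * 215 = 21500 individuals

21500 individuals


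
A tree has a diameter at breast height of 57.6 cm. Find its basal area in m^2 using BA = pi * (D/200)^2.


D/200 = 57.6/200 = 0.288 m
(D/200)^2 = 0.288^2 = 0.082944
BA = 3.141593 * 0.082944 = 0.260576 ≈ 0.2606 m^2

0.2606 m^2


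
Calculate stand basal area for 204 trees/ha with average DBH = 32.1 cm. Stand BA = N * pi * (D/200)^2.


(D/200)^2 = (32.1/200)^2 = 0.1605^2 = 0.02576025
Individual BA = 3.141593 * 0.02576025 = 0.0809282 m^2
Stand BA = 204 * 0.0809282 = 16.5094 ≈ 16.51 m^2/ha

16.51 m^2/ha


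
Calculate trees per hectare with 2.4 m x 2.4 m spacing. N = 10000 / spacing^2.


N = 10000 / 2.4^2 = 10000 / 5.76 = 1736.11 ≈ 1736 trees/ha

1736 trees/ha


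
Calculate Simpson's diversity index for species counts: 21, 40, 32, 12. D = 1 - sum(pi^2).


Total N = 21 + 40 + 32 + 12 = 105
Per-species terms:
  p = 21/105 = 0.200000; p^2 = 0.200000^2 = 0.040000
  p = 40/105 = 0.380952; p^2 = 0.380952^2 = 0.145124
  p = 32/105 = 0.304762; p^2 = 0.304762^2 = 0.092880
  p = 12/105 = 0.114286; p^2 = 0.114286^2 = 0.013061
sum(p^2) = 0.040000 + 0.145124 + 0.092880 + 0.013061 = 0.291065
D = 1 - 0.291065 = 0.708935 ≈ 0.7089

0.7089


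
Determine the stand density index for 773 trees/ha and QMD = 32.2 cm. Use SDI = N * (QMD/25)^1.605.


QMD/25 = 32.2/25 = 1.288
(1.288)^1.605 = exp(1.605 * ln(1.288)) = exp(1.605 * 0.253091) = exp(0.406211) = 1.50112
SDI = 773 * 1.50112 = 1160.37 ≈ 1160

1160


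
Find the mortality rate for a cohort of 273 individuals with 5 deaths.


Mortality rate = 5 / 273 = 0.018315 ≈ 0.0183

0.0183


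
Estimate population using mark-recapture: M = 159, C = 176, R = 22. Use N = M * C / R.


N = M * C / R = 159 * 176 / 22 = 27984 / 22 = 1272

1272 individuals


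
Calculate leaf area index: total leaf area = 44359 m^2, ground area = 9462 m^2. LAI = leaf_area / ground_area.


LAI = 44359 / 9462 = 4.6881 ≈ 4.69

4.69


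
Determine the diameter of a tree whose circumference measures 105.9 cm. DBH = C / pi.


DBH = C / pi = 105.9 / 3.141593 = 33.7090 ≈ 33.71 cm

33.71 cm


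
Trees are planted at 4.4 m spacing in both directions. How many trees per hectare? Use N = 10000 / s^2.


N = 10000 / 4.4^2 = 10000 / 19.36 = 516.529 ≈ 517 trees/ha

517 trees/ha


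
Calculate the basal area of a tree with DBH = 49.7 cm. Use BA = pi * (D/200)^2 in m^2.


D/200 = 49.7/200 = 0.2485 m
(D/200)^2 = 0.2485^2 = 0.06175225
BA = 3.141593 * 0.06175225 = 0.194000 ≈ 0.1940 m^2

0.1940 m^2


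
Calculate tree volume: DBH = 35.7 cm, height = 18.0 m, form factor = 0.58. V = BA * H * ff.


(D/200)^2 = (35.7/200)^2 = 0.1785^2 = 0.03186225
BA = 3.141593 * 0.03186225 = 0.100098 m^2
V = 0.100098 * 18.0 * 0.58 = 1.04502 ≈ 1.045 m^3

1.045 m^3


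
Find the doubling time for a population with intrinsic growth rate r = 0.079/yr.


td = ln(2) / 0.079 = 0.693147 / 0.079 = 8.77401 ≈ 8.8 years

8.8 years


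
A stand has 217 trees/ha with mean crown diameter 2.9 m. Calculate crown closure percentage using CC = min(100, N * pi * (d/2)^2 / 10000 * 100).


(d/2)^2 = (2.9/2)^2 = 1.45^2 = 2.1025
Crown area = 3.141593 * 2.1025 = 6.60520 m^2
N * area / 10000 * 100 = 217 * 6.60520 / 10000 * 100 = 14.3333
CC = min(100, 14.3333) = 14.3333 ≈ 14.3%

14.3%


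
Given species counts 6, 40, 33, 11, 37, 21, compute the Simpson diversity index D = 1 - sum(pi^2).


Total N = 6 + 40 + 33 + 11 + 37 + 21 = 148
Per-species terms:
  p = 6/148 = 0.040541; p^2 = 0.040541^2 = 0.001644
  p = 40/148 = 0.270270; p^2 = 0.270270^2 = 0.073046
  p = 33/148 = 0.222973; p^2 = 0.222973^2 = 0.049717
  p = 11/148 = 0.074324; p^2 = 0.074324^2 = 0.005524
  p = 37/148 = 0.250000; p^2 = 0.250000^2 = 0.062500
  p = 21/148 = 0.141892; p^2 = 0.141892^2 = 0.020133
sum(p^2) = 0.001644 + 0.073046 + 0.049717 + 0.005524 + 0.062500 + 0.020133 = 0.212564
D = 1 - 0.212564 = 0.787436 ≈ 0.7874

0.7874


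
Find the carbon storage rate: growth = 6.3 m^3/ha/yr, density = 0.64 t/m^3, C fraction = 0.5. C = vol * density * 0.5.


C = 6.3 * 0.64 * 0.5 = 2.016 ≈ 2.02 t C/ha/yr

2.02 t C/ha/yr


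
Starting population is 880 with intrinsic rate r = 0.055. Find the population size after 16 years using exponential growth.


r*t = 0.055 * 16 = 0.88
exp(0.88) = 2.41090
N = 880 * 2.41090 = 2121.59 ≈ 2122

2122


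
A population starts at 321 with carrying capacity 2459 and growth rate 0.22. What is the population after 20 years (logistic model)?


(K - N0)/N0 = (2459 - 321)/321 = 2138/321 = 6.66044
r*t = 0.22 * 20 = 4.4; exp(-4.4) = 0.0122773
6.66044 * 0.0122773 = 0.0817722
1 + 0.0817722 = 1.08177
N = 2459 / 1.08177 = 2273.13 ≈ 2273

2273


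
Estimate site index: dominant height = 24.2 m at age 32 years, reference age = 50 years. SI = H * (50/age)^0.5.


50/32 = 1.56250
(1.56250)^0.5 = 1.25000
SI = 24.2 * 1.25000 = 30.2500 ≈ 30.3 m

30.3 m


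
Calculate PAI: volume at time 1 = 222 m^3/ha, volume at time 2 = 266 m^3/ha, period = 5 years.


PAI = (V2 - V1) / period = (266 - 222) / 5 = 44 / 5 = 8.80 m^3/ha/yr

8.80 m^3/ha/yr


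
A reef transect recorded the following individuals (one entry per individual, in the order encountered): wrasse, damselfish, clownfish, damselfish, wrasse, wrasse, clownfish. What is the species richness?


Total individuals logged = 7
Distinct species (count of individuals): wrasse (3), damselfish (2), clownfish (2)
Species richness = number of distinct species = 3

3


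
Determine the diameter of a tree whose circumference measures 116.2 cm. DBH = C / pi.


DBH = C / pi = 116.2 / 3.141593 = 36.9876 ≈ 36.99 cm

36.99 cm


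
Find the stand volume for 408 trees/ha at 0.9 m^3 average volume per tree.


V_stand = 408 * 0.9 = 367.2 m^3/ha

367.2 m^3/ha


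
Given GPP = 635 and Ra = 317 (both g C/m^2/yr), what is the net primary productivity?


NPP = GPP - Ra = 635 - 317 = 318 g C/m^2/yr

318 g C/m^2/yr


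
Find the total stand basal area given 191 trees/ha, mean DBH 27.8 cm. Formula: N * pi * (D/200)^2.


(D/200)^2 = (27.8/200)^2 = 0.139^2 = 0.019321
Individual BA = 3.141593 * 0.019321 = 0.0606987 m^2
Stand BA = 191 * 0.0606987 = 11.5935 ≈ 11.59 m^2/ha

11.59 m^2/ha


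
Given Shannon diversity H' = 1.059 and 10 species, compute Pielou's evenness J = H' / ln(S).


ln(10) = 2.30259
J = H' / ln(S) = 1.059 / 2.30259 = 0.459917 ≈ 0.4599

0.4599


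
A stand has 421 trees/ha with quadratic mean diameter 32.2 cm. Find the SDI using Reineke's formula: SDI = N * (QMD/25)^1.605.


QMD/25 = 32.2/25 = 1.288
(1.288)^1.605 = exp(1.605 * ln(1.288)) = exp(1.605 * 0.253091) = exp(0.406211) = 1.50112
SDI = 421 * 1.50112 = 631.972 ≈ 632

632


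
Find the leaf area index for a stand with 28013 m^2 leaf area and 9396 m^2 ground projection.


LAI = 28013 / 9396 = 2.9814 ≈ 2.98

2.98


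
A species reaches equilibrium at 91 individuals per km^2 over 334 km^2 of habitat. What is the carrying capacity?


K = 91 * 334 = 30394 individuals

30394 individuals


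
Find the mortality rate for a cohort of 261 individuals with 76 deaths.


Mortality rate = 76 / 261 = 0.291188 ≈ 0.2912

0.2912


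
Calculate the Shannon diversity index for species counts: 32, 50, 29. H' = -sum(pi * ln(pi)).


Total N = 32 + 50 + 29 = 111
Per-species terms:
  p = 32/111 = 0.288288; ln(p) = -1.243795; p*ln(p) = 0.288288 * (-1.243795) = -0.358571
  p = 50/111 = 0.450450; ln(p) = -0.797508; p*ln(p) = 0.450450 * (-0.797508) = -0.359237
  p = 29/111 = 0.261261; ln(p) = -1.342235; p*ln(p) = 0.261261 * (-1.342235) = -0.350674
sum(p*ln(p)) = (-0.358571) + (-0.359237) + (-0.350674) = -1.068482
H' = -(-1.068482) = 1.068482 ≈ 1.0685

1.0685


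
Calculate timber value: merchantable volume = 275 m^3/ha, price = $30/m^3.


Value = 275 * 30 = $8250/ha

$8250/ha


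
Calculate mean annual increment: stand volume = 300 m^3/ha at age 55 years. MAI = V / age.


MAI = 300 / 55 = 5.4545 ≈ 5.45 m^3/ha/yr

5.45 m^3/ha/yr


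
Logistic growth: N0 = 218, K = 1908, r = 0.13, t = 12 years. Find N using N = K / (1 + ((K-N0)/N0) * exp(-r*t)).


(K - N0)/N0 = (1908 - 218)/218 = 1690/218 = 7.75229
r*t = 0.13 * 12 = 1.56; exp(-1.56) = 0.210136
7.75229 * 0.210136 = 1.62904
1 + 1.62904 = 2.62904
N = 1908 / 2.62904 = 725.740 ≈ 726

726


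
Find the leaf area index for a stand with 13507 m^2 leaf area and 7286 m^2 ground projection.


LAI = 13507 / 7286 = 1.8538 ≈ 1.85

1.85


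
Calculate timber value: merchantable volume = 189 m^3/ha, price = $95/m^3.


Value = 189 * 95 = $17955/ha

$17955/ha


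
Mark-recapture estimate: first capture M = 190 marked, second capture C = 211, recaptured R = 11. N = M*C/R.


N = M * C / R = 190 * 211 / 11 = 40090 / 11 = 3644.55 ≈ 3645

3645 individuals


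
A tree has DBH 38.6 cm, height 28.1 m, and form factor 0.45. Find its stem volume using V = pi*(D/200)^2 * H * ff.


(D/200)^2 = (38.6/200)^2 = 0.193^2 = 0.037249
BA = 3.141593 * 0.037249 = 0.117021 m^2
V = 0.117021 * 28.1 * 0.45 = 1.47973 ≈ 1.480 m^3

1.480 m^3


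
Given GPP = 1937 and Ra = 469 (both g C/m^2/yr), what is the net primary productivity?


NPP = GPP - Ra = 1937 - 469 = 1468 g C/m^2/yr

1468 g C/m^2/yr


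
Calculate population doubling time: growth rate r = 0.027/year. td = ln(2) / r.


td = ln(2) / 0.027 = 0.693147 / 0.027 = 25.6721 ≈ 25.7 years

25.7 years


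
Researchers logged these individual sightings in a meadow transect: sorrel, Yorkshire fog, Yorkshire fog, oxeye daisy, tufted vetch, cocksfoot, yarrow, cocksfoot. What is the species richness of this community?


Total individuals logged = 8
Distinct species (count of individuals): sorrel (1), Yorkshire fog (2), oxeye daisy (1), tufted vetch (1), cocksfoot (2), yarrow (1)
Species richness = number of distinct species = 6

6


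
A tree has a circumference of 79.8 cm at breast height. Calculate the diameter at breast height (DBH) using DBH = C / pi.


DBH = C / pi = 79.8 / 3.141593 = 25.4011 ≈ 25.40 cm

25.40 cm


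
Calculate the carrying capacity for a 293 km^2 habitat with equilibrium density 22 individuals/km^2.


K = 22 * 293 = 6446 individuals

6446 individuals


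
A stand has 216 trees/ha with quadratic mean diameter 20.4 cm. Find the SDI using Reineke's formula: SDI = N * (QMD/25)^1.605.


QMD/25 = 20.4/25 = 0.816
(0.816)^1.605 = exp(1.605 * ln(0.816)) = exp(1.605 * (-0.203341)) = exp(-0.326362) = 0.721544
SDI = 216 * 0.721544 = 155.854 ≈ 156

156


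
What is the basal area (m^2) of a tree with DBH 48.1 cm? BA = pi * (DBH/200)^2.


D/200 = 48.1/200 = 0.2405 m
(D/200)^2 = 0.2405^2 = 0.05784025
BA = 3.141593 * 0.05784025 = 0.181711 ≈ 0.1817 m^2

0.1817 m^2


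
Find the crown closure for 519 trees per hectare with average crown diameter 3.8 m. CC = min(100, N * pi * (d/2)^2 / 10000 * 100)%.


(d/2)^2 = (3.8/2)^2 = 1.9^2 = 3.61
Crown area = 3.141593 * 3.61 = 11.3412 m^2
N * area / 10000 * 100 = 519 * 11.3412 / 10000 * 100 = 58.8608
CC = min(100, 58.8608) = 58.8608 ≈ 58.9%

58.9%


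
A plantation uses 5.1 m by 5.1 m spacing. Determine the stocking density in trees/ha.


N = 10000 / 5.1^2 = 10000 / 26.01 = 384.468 ≈ 384 trees/ha

384 trees/ha


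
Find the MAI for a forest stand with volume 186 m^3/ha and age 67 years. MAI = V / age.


MAI = 186 / 67 = 2.7761 ≈ 2.78 m^3/ha/yr

2.78 m^3/ha/yr


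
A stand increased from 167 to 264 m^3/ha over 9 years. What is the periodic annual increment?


PAI = (V2 - V1) / period = (264 - 167) / 9 = 97 / 9 = 10.7778 ≈ 10.78 m^3/ha/yr

10.78 m^3/ha/yr


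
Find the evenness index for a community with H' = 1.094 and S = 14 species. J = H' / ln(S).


ln(14) = 2.63906
J = H' / ln(S) = 1.094 / 2.63906 = 0.414542 ≈ 0.4145

0.4145


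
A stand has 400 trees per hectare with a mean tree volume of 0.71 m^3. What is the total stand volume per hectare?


V_stand = 400 * 0.71 = 284.0 m^3/ha

284.0 m^3/ha


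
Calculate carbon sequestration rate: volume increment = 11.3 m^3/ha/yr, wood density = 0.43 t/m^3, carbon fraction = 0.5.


C = 11.3 * 0.43 * 0.5 = 2.4295 ≈ 2.43 t C/ha/yr

2.43 t C/ha/yr


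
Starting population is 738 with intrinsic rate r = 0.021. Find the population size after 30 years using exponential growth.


r*t = 0.021 * 30 = 0.63
exp(0.63) = 1.87761
N = 738 * 1.87761 = 1385.68 ≈ 1386

1386


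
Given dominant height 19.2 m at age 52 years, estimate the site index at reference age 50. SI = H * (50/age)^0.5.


50/52 = 0.961538
(0.961538)^0.5 = 0.980580
SI = 19.2 * 0.980580 = 18.8271 ≈ 18.8 m

18.8 m


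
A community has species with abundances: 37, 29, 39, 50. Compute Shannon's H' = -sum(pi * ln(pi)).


Total N = 37 + 29 + 39 + 50 = 155
Per-species terms:
  p = 37/155 = 0.238710; ln(p) = -1.432506; p*ln(p) = 0.238710 * (-1.432506) = -0.341954
  p = 29/155 = 0.187097; ln(p) = -1.676128; p*ln(p) = 0.187097 * (-1.676128) = -0.313599
  p = 39/155 = 0.251613; ln(p) = -1.379863; p*ln(p) = 0.251613 * (-1.379863) = -0.347191
  p = 50/155 = 0.322581; ln(p) = -1.131401; p*ln(p) = 0.322581 * (-1.131401) = -0.364968
sum(p*ln(p)) = (-0.341954) + (-0.313599) + (-0.347191) + (-0.364968) = -1.367712
H' = -(-1.367712) = 1.367712 ≈ 1.3677

1.3677


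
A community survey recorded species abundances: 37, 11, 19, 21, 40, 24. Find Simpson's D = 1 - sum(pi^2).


Total N = 37 + 11 + 19 + 21 + 40 + 24 = 152
Per-species terms:
  p = 37/152 = 0.243421; p^2 = 0.243421^2 = 0.059254
  p = 11/152 = 0.072368; p^2 = 0.072368^2 = 0.005237
  p = 19/152 = 0.125000; p^2 = 0.125000^2 = 0.015625
  p = 21/152 = 0.138158; p^2 = 0.138158^2 = 0.019088
  p = 40/152 = 0.263158; p^2 = 0.263158^2 = 0.069252
  p = 24/152 = 0.157895; p^2 = 0.157895^2 = 0.024931
sum(p^2) = 0.059254 + 0.005237 + 0.015625 + 0.019088 + 0.069252 + 0.024931 = 0.193387
D = 1 - 0.193387 = 0.806613 ≈ 0.8066

0.8066


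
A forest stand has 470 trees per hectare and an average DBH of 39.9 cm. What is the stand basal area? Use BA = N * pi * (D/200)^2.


(D/200)^2 = (39.9/200)^2 = 0.1995^2 = 0.03980025
Individual BA = 3.141593 * 0.03980025 = 0.125036 m^2
Stand BA = 470 * 0.125036 = 58.7669 ≈ 58.77 m^2/ha

58.77 m^2/ha


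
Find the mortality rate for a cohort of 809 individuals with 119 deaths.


Mortality rate = 119 / 809 = 0.147095 ≈ 0.1471

0.1471


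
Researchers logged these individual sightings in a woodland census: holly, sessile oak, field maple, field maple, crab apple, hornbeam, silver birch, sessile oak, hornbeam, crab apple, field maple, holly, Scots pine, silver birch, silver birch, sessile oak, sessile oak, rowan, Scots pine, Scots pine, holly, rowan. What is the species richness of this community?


Total individuals logged = 22
Distinct species (count of individuals): holly (3), sessile oak (4), field maple (3), crab apple (2), hornbeam (2), silver birch (3), Scots pine (3), rowan (2)
Species richness = number of distinct species = 8

8


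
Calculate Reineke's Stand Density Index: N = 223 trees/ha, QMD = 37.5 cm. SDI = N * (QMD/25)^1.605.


QMD/25 = 37.5/25 = 1.5
(1.5)^1.605 = exp(1.605 * ln(1.5)) = exp(1.605 * 0.405465) = exp(0.650771) = 1.91702
SDI = 223 * 1.91702 = 427.495 ≈ 427

427


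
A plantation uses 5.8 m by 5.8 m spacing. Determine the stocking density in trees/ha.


N = 10000 / 5.8^2 = 10000 / 33.64 = 297.265 ≈ 297 trees/ha

297 trees/ha


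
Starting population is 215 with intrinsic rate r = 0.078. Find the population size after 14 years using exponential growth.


r*t = 0.078 * 14 = 1.092
exp(1.092) = 2.98023
N = 215 * 2.98023 = 640.749 ≈ 641

641


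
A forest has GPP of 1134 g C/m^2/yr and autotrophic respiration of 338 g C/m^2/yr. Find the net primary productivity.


NPP = GPP - Ra = 1134 - 338 = 796 g C/m^2/yr

796 g C/m^2/yr


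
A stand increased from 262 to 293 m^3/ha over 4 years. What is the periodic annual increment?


PAI = (V2 - V1) / period = (293 - 262) / 4 = 31 / 4 = 7.75 m^3/ha/yr

7.75 m^3/ha/yr


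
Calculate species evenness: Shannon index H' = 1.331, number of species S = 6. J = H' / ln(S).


ln(6) = 1.79176
J = H' / ln(S) = 1.331 / 1.79176 = 0.742845 ≈ 0.7428

0.7428


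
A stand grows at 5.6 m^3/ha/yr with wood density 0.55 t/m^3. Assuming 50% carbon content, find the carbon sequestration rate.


C = 5.6 * 0.55 * 0.5 = 1.54 t C/ha/yr

1.54 t C/ha/yr


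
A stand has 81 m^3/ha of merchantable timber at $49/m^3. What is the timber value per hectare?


Value = 81 * 49 = $3969/ha

$3969/ha


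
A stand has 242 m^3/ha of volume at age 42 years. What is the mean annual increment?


MAI = 242 / 42 = 5.7619 ≈ 5.76 m^3/ha/yr

5.76 m^3/ha/yr


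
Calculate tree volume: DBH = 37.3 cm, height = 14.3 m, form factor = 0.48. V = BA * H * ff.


(D/200)^2 = (37.3/200)^2 = 0.1865^2 = 0.03478225
BA = 3.141593 * 0.03478225 = 0.109272 m^2
V = 0.109272 * 14.3 * 0.48 = 0.750043 ≈ 0.750 m^3

0.750 m^3


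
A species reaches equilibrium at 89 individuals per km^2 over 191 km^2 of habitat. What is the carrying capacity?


K = 89 * 191 = 16999 individuals

16999 individuals


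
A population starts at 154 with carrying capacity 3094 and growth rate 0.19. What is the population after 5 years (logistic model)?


(K - N0)/N0 = (3094 - 154)/154 = 2940/154 = 19.0909
r*t = 0.19 * 5 = 0.95; exp(-0.95) = 0.386741
19.0909 * 0.386741 = 7.38323
1 + 7.38323 = 8.38323
N = 3094 / 8.38323 = 369.070 ≈ 369

369


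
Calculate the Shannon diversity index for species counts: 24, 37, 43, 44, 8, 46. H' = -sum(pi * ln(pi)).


Total N = 24 + 37 + 43 + 44 + 8 + 46 = 202
Per-species terms:
  p = 24/202 = 0.118812; ln(p) = -2.130213; p*ln(p) = 0.118812 * (-2.130213) = -0.253095
  p = 37/202 = 0.183168; ln(p) = -1.697352; p*ln(p) = 0.183168 * (-1.697352) = -0.310901
  p = 43/202 = 0.212871; ln(p) = -1.547069; p*ln(p) = 0.212871 * (-1.547069) = -0.329326
  p = 44/202 = 0.217822; ln(p) = -1.524077; p*ln(p) = 0.217822 * (-1.524077) = -0.331978
  p = 8/202 = 0.039604; ln(p) = -3.228825; p*ln(p) = 0.039604 * (-3.228825) = -0.127874
  p = 46/202 = 0.227723; ln(p) = -1.479625; p*ln(p) = 0.227723 * (-1.479625) = -0.336945
sum(p*ln(p)) = (-0.253095) + (-0.310901) + (-0.329326) + (-0.331978) + (-0.127874) + (-0.336945) = -1.690119
H' = -(-1.690119) = 1.690119 ≈ 1.6901

1.6901


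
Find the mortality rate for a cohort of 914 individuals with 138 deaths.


Mortality rate = 138 / 914 = 0.150985 ≈ 0.1510

0.1510


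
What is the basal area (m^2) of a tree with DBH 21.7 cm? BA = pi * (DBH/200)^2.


D/200 = 21.7/200 = 0.1085 m
(D/200)^2 = 0.1085^2 = 0.01177225
BA = 3.141593 * 0.01177225 = 0.0369836 ≈ 0.0370 m^2

0.0370 m^2


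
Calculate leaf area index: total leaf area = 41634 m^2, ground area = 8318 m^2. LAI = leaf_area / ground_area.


LAI = 41634 / 8318 = 5.0053 ≈ 5.01

5.01


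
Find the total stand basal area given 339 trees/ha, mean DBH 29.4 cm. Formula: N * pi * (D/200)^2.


(D/200)^2 = (29.4/200)^2 = 0.147^2 = 0.021609
Individual BA = 3.141593 * 0.021609 = 0.0678867 m^2
Stand BA = 339 * 0.0678867 = 23.0136 ≈ 23.01 m^2/ha

23.01 m^2/ha


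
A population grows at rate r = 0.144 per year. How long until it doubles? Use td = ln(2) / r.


td = ln(2) / 0.144 = 0.693147 / 0.144 = 4.81352 ≈ 4.8 years

4.8 years


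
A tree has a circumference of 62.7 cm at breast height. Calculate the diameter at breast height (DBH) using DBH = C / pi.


DBH = C / pi = 62.7 / 3.141593 = 19.9580 ≈ 19.96 cm

19.96 cm


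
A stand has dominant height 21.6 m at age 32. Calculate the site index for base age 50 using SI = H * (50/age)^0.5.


50/32 = 1.56250
(1.56250)^0.5 = 1.25000
SI = 21.6 * 1.25000 = 27.0000 ≈ 27.0 m

27.0 m


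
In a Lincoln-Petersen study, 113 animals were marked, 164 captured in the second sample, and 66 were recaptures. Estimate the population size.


N = M * C / R = 113 * 164 / 66 = 18532 / 66 = 280.79 ≈ 281

281 individuals


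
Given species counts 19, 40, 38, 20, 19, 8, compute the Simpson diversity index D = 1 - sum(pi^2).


Total N = 19 + 40 + 38 + 20 + 19 + 8 = 144
Per-species terms:
  p = 19/144 = 0.131944; p^2 = 0.131944^2 = 0.017409
  p = 40/144 = 0.277778; p^2 = 0.277778^2 = 0.077161
  p = 38/144 = 0.263889; p^2 = 0.263889^2 = 0.069637
  p = 20/144 = 0.138889; p^2 = 0.138889^2 = 0.019290
  p = 19/144 = 0.131944; p^2 = 0.131944^2 = 0.017409
  p = 8/144 = 0.055556; p^2 = 0.055556^2 = 0.003086
sum(p^2) = 0.017409 + 0.077161 + 0.069637 + 0.019290 + 0.017409 + 0.003086 = 0.203992
D = 1 - 0.203992 = 0.796008 ≈ 0.7960

0.7960


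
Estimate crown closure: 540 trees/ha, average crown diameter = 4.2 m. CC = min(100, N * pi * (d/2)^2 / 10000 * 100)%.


(d/2)^2 = (4.2/2)^2 = 2.1^2 = 4.41
Crown area = 3.141593 * 4.41 = 13.8544 m^2
N * area / 10000 * 100 = 540 * 13.8544 / 10000 * 100 = 74.8138
CC = min(100, 74.8138) = 74.8138 ≈ 74.8%

74.8%


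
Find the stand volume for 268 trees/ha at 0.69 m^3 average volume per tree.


V_stand = 268 * 0.69 = 184.92 ≈ 184.9 m^3/ha

184.9 m^3/ha


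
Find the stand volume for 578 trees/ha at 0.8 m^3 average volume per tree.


V_stand = 578 * 0.8 = 462.4 m^3/ha

462.4 m^3/ha


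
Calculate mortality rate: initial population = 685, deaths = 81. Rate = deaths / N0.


Mortality rate = 81 / 685 = 0.118248 ≈ 0.1182

0.1182


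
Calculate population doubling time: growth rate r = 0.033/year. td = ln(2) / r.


td = ln(2) / 0.033 = 0.693147 / 0.033 = 21.0045 ≈ 21.0 years

21.0 years


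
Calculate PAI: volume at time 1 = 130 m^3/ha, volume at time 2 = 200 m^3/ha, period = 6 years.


PAI = (V2 - V1) / period = (200 - 130) / 6 = 70 / 6 = 11.6667 ≈ 11.67 m^3/ha/yr

11.67 m^3/ha/yr


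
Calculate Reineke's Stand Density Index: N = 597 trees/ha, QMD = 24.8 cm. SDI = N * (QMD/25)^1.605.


QMD/25 = 24.8/25 = 0.992
(0.992)^1.605 = exp(1.605 * ln(0.992)) = exp(1.605 * (-0.00803217)) = exp(-0.0128916) = 0.987191
SDI = 597 * 0.987191 = 589.353 ≈ 589

589


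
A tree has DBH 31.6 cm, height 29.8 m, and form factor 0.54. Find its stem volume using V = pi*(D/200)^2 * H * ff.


(D/200)^2 = (31.6/200)^2 = 0.158^2 = 0.024964
BA = 3.141593 * 0.024964 = 0.0784267 m^2
V = 0.0784267 * 29.8 * 0.54 = 1.26204 ≈ 1.262 m^3

1.262 m^3


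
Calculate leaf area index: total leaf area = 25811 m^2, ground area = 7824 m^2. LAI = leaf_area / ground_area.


LAI = 25811 / 7824 = 3.2990 ≈ 3.30

3.30


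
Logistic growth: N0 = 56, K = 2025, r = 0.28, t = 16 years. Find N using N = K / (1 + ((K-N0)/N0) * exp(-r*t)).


(K - N0)/N0 = (2025 - 56)/56 = 1969/56 = 35.1607
r*t = 0.28 * 16 = 4.48; exp(-4.48) = 0.0113334
35.1607 * 0.0113334 = 0.398490
1 + 0.398490 = 1.39849
N = 2025 / 1.39849 = 1447.99 ≈ 1448

1448


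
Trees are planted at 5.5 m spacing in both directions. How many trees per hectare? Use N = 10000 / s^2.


N = 10000 / 5.5^2 = 10000 / 30.25 = 330.579 ≈ 331 trees/ha

331 trees/ha


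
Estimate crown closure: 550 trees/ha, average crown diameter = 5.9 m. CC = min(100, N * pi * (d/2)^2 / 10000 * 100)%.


(d/2)^2 = (5.9/2)^2 = 2.95^2 = 8.7025
Crown area = 3.141593 * 8.7025 = 27.3397 m^2
N * area / 10000 * 100 = 550 * 27.3397 / 10000 * 100 = 150.368
CC = min(100, 150.368) = 100%

100%
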